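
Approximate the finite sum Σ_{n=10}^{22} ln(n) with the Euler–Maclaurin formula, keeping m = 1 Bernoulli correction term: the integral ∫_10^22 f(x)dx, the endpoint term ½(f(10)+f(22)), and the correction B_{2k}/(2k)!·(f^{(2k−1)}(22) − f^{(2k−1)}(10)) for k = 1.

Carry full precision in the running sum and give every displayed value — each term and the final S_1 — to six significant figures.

The integral term ∫_10^22 ln(x) dx = 32.9771.
Boundary: ½(f(10) + f(22)) = ½(2.30259 + 3.09104) = 2.69681.
Integral + boundary = 35.6739.
Order-1 term: 1/12 · (0.0454545 − 0.100000) = -0.00454545.

S_1 ≈ 35.6694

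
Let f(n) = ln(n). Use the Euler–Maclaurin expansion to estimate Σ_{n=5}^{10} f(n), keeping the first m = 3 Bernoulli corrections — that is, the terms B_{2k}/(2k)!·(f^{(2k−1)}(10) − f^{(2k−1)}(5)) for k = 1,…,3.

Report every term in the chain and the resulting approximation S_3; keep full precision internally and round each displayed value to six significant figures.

The integral term ∫_5^10 ln(x) dx = 9.97866.
Endpoint term: (f(5) + f(10))/2 = (1.60944 + 2.30259)/2 = 1.95601.
Integral + boundary = 11.9347.
Correction k=1: B_{2}/2! · (f^{(1)}(10) − f^{(1)}(5)) = 1/12 · (0.100000 − 0.200000) = -0.00833333.
Partial sum through k=1: 11.9263.
Correction k=2: B_{4}/4! · (f^{(3)}(10) − f^{(3)}(5)) = −1/720 · (0.00200000 − 0.0160000) = 1.94444e-05.
Partial sum through k=2: 11.9264.
Correction k=3: B_{6}/6! · (f^{(5)}(10) − f^{(5)}(5)) = 1/30240 · (0.000240000 − 0.00768000) = -2.46032e-07.

S_3 ≈ 11.9264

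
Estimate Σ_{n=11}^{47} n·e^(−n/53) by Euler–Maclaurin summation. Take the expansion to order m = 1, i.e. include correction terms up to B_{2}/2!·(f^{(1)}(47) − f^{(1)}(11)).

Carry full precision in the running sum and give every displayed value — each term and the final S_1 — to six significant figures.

S_1 ≈ 586.887

Integral: ∫_11^47 x·e^(−x/53) dx = 572.786.
½[f(11) + f(47)] = ½[8.93832 + 19.3628] = 14.1506.
Running total after boundary: 586.937.
Correction k=1: B_{2}/2! · (f^{(1)}(47) − f^{(1)}(11)) = 1/12 · (0.0466387 − 0.643927) = -0.0497741.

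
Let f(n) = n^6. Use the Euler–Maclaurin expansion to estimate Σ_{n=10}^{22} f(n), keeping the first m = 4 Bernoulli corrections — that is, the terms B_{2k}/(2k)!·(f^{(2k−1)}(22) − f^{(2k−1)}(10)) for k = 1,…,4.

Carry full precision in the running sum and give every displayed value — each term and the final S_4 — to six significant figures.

S_4 ≈ 4.14623e+08

∫_10^22 x^6 dx evaluates to 3.54908e+08.
Endpoint term: (f(10) + f(22))/2 = (1.00000e+06 + 1.13380e+08)/2 = 5.71900e+07.
Running total after boundary: 4.12098e+08.
Order-1 term: 1/12 · (3.09218e+07 − 600000) = 2.52682e+06.
Partial sum through k=1: 4.14625e+08.
Order-2 term: −1/720 · (1.27776e+06 − 120000) = -1608.00.
Partial sum through k=2: 4.14623e+08.
Order-3 term: 1/30240 · (15840.0 − 7200.00) = 0.285714.
Partial sum through k=3: 4.14623e+08.
Order-4 term: −1/1209600 · (0.00000 − 0.00000) = 0.00000.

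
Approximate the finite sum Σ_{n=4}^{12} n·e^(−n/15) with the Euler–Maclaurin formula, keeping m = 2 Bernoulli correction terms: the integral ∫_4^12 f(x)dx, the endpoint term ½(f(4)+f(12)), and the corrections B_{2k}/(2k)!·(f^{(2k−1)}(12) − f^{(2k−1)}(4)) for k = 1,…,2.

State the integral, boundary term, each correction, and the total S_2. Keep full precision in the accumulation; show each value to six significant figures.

∫_4^12 x·e^(−x/15) dx evaluates to 36.3113.
Endpoint term: (f(4) + f(12))/2 = (3.06371 + 5.39195)/2 = 4.22783.
Integral + boundary = 40.5392.
Order-1 term: 1/12 · (0.0898658 − 0.561681) = -0.0393179.
Partial sum through k=1: 40.4999.
Order-2 term: −1/720 · (0.00439344 − 0.00930461) = 6.82107e-06.

S_2 ≈ 40.4999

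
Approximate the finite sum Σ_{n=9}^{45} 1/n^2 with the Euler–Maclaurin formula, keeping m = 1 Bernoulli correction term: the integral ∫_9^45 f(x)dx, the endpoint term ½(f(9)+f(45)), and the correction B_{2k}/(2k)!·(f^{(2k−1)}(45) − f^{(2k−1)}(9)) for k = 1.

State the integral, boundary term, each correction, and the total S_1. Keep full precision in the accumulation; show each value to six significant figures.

The integral term ∫_9^45 1/x^2 dx = 0.0888889.
Endpoint term: (f(9) + f(45))/2 = (0.0123457 + 0.000493827)/2 = 0.00641975.
Running total after boundary: 0.0953086.
Order-1 term: 1/12 · (-2.19479e-05 − (-0.00274348)) = 0.000226795.

S_1 ≈ 0.0955354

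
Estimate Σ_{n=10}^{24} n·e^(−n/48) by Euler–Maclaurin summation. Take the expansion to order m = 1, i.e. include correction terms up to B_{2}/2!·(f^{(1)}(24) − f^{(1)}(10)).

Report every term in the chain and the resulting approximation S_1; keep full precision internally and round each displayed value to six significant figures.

Integral: ∫_10^24 x·e^(−x/48) dx = 164.261.
Endpoint term: (f(10) + f(24))/2 = (8.11936 + 14.5567)/2 = 11.3380.
So far: 175.599.
Order-1 term: 1/12 · (0.303265 − 0.642783) = -0.0282931.

S_1 ≈ 175.571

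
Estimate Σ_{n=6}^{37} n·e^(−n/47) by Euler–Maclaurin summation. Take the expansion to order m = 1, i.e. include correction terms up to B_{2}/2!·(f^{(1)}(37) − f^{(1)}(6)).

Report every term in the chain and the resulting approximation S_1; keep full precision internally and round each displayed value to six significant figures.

S_1 ≈ 406.723

Integral: ∫_6^37 x·e^(−x/47) dx = 395.719.
Endpoint term: (f(6) + f(37))/2 = (5.28092 + 16.8388)/2 = 11.0598.
Running total after boundary: 406.779.
Order-1 term: 1/12 · (0.0968302 − 0.767793) = -0.0559136.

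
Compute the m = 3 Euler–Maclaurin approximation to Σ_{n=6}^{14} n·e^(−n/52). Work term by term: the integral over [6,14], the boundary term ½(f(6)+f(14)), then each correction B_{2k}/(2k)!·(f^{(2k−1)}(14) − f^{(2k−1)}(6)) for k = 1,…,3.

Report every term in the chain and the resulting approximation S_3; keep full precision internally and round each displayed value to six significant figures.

S_3 ≈ 73.3937

The integral term ∫_6^14 x·e^(−x/52) dx = 65.3920.
½[f(6) + f(14)] = ½[5.34614 + 10.6955] = 8.02084.
Integral + boundary = 73.4128.
k=1: B_{2}/(2)! × [f^{(1)}(14) − f^{(1)}(6)] = 1/12 × (0.558284 − 0.788213) = -0.0191608.
After k=1: 73.3937.
k=2: B_{4}/(4)! × [f^{(3)}(14) − f^{(3)}(6)] = −1/720 × (0.000771530 − 0.000950540) = 2.48625e-07.
After k=2: 73.3937.
k=3: B_{6}/(6)! × [f^{(5)}(14) − f^{(5)}(6)] = 1/30240 × (4.94303e-07 − 5.95259e-07) = -3.33851e-12.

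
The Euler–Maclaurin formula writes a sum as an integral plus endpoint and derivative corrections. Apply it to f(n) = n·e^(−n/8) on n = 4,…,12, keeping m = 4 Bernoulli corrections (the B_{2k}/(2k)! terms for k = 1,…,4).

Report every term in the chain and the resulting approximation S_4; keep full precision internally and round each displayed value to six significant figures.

S_4 ≈ 25.0434

The integral term ∫_4^12 x·e^(−x/8) dx = 22.5261.
Endpoint term: (f(4) + f(12))/2 = (2.42612 + 2.67756)/2 = 2.55184.
Running total after boundary: 25.0780.
Correction k=1: B_{2}/2! · (f^{(1)}(12) − f^{(1)}(4)) = 1/12 · (-0.111565 − 0.303265) = -0.0345692.
After k=1: 25.0434.
Correction k=2: B_{4}/4! · (f^{(3)}(12) − f^{(3)}(4)) = −1/720 · (0.00522961 − 0.0236926) = 2.56430e-05.
After k=2: 25.0434.
Correction k=3: B_{6}/6! · (f^{(5)}(12) − f^{(5)}(4)) = 1/30240 · (0.000190663 − 0.000666354) = -1.57305e-08.
After k=3: 25.0434.
Correction k=4: B_{8}/8! · (f^{(7)}(12) − f^{(7)}(4)) = −1/1209600 · (4.68146e-06 − 1.50393e-05) = 8.56299e-12.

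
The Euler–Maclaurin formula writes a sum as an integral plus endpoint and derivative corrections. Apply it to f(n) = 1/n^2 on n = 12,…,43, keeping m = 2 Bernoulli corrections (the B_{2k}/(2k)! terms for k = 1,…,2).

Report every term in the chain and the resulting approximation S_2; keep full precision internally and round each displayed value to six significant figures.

S_2 ≈ 0.0639144

∫_12^43 1/x^2 dx evaluates to 0.0600775.
½[f(12) + f(43)] = ½[0.00694444 + 0.000540833] = 0.00374264.
Integral + boundary = 0.0638202.
k=1: B_{2}/(2)! × [f^{(1)}(43) − f^{(1)}(12)] = 1/12 × (-2.51550e-05 − (-0.00115741)) = 9.43544e-05.
Partial sum through k=1: 0.0639145.
k=2: B_{4}/(4)! × [f^{(3)}(43) − f^{(3)}(12)] = −1/720 × (-1.63256e-07 − (-9.64506e-05)) = -1.33732e-07.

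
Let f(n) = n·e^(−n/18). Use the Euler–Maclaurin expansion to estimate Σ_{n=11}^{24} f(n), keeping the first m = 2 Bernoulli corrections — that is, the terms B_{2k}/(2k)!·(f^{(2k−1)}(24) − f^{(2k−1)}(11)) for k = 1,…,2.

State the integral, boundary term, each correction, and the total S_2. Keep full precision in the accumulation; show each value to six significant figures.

Integral: ∫_11^24 x·e^(−x/18) dx = 84.0347.
Endpoint term: (f(11) + f(24))/2 = (5.97022 + 6.32633)/2 = 6.14828.
So far: 90.1830.
Order-1 term: 1/12 · (-0.0878657 − 0.211068) = -0.0249112.
After k=1: 90.1581.
Order-2 term: −1/720 · (0.00135595 − 0.00400174) = 3.67470e-06.

S_2 ≈ 90.1581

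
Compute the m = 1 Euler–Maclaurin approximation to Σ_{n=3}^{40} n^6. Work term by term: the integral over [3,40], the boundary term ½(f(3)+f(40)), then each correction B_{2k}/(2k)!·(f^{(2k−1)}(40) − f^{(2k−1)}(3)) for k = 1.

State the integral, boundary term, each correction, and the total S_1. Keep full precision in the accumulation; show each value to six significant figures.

The integral term ∫_3^40 x^6 dx = 2.34057e+10.
Endpoint term: (f(3) + f(40))/2 = (729.000 + 4.09600e+09)/2 = 2.04800e+09.
Running total after boundary: 2.54537e+10.
Correction k=1: B_{2}/2! · (f^{(1)}(40) − f^{(1)}(3)) = 1/12 · (6.14400e+08 − 1458.00) = 5.11999e+07.

S_1 ≈ 2.55049e+10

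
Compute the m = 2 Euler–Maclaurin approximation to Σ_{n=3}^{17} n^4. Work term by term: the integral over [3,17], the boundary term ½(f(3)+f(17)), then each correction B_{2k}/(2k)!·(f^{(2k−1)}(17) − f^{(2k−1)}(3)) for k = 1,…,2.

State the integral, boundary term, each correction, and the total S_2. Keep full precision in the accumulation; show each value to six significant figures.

∫_3^17 x^4 dx evaluates to 283923.
Endpoint term: (f(3) + f(17))/2 = (81.0000 + 83521.0)/2 = 41801.0.
So far: 325724.
Correction k=1: B_{2}/2! · (f^{(1)}(17) − f^{(1)}(3)) = 1/12 · (19652.0 − 108.000) = 1628.67.
After k=1: 327352.
Correction k=2: B_{4}/4! · (f^{(3)}(17) − f^{(3)}(3)) = −1/720 · (408.000 − 72.0000) = -0.466667.

S_2 ≈ 327352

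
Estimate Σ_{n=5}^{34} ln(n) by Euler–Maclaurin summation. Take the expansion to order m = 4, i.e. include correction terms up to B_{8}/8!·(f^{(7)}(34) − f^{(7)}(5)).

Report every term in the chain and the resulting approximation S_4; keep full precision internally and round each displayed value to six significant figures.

S_4 ≈ 85.4028

Integral: ∫_5^34 ln(x) dx = 82.8491.
½[f(5) + f(34)] = ½[1.60944 + 3.52636] = 2.56790.
So far: 85.4170.
k=1: B_{2}/(2)! × [f^{(1)}(34) − f^{(1)}(5)] = 1/12 × (0.0294118 − 0.200000) = -0.0142157.
Partial sum through k=1: 85.4028.
k=2: B_{4}/(4)! × [f^{(3)}(34) − f^{(3)}(5)] = −1/720 × (5.08854e-05 − 0.0160000) = 2.21515e-05.
Partial sum through k=2: 85.4028.
k=3: B_{6}/(6)! × [f^{(5)}(34) − f^{(5)}(5)] = 1/30240 × (5.28222e-07 − 0.00768000) = -2.53951e-07.
Partial sum through k=3: 85.4028.
k=4: B_{8}/(8)! × [f^{(7)}(34) − f^{(7)}(5)] = −1/1209600 × (1.37082e-08 − 0.00921600) = 7.61904e-09.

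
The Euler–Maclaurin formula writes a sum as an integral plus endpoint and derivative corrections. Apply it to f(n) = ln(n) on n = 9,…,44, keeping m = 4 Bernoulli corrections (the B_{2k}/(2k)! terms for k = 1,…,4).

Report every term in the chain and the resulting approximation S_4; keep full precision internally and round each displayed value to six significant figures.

S_4 ≈ 114.713

∫_9^44 ln(x) dx evaluates to 111.729.
Boundary: ½(f(9) + f(44)) = ½(2.19722 + 3.78419) = 2.99071.
So far: 114.720.
Correction k=1: B_{2}/2! · (f^{(1)}(44) − f^{(1)}(9)) = 1/12 · (0.0227273 − 0.111111) = -0.00736532.
After k=1: 114.713.
Correction k=2: B_{4}/4! · (f^{(3)}(44) − f^{(3)}(9)) = −1/720 · (2.34786e-05 − 0.00274348) = 3.77779e-06.
After k=2: 114.713.
Correction k=3: B_{6}/6! · (f^{(5)}(44) − f^{(5)}(9)) = 1/30240 · (1.45528e-07 − 0.000406442) = -1.34357e-08.
After k=3: 114.713.
Correction k=4: B_{8}/8! · (f^{(7)}(44) − f^{(7)}(9)) = −1/1209600 · (2.25509e-09 − 0.000150534) = 1.24448e-10.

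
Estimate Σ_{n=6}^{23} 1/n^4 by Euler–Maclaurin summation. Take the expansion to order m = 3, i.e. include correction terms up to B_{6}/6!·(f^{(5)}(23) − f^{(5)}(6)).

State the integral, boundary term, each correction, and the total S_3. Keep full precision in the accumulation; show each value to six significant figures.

S_3 ≈ 0.00194564

∫_6^23 1/x^4 dx evaluates to 0.00151581.
½[f(6) + f(23)] = ½[0.000771605 + 3.57346e-06] = 0.000387589.
Running total after boundary: 0.00190340.
Correction k=1: B_{2}/2! · (f^{(1)}(23) − f^{(1)}(6)) = 1/12 · (-6.21471e-07 − (-0.000514403)) = 4.28152e-05.
Partial sum through k=1: 0.00194622.
Correction k=2: B_{4}/4! · (f^{(3)}(23) − f^{(3)}(6)) = −1/720 · (-3.52441e-08 − (-0.000428669)) = -5.95325e-07.
Partial sum through k=2: 0.00194562.
Correction k=3: B_{6}/6! · (f^{(5)}(23) − f^{(5)}(6)) = 1/30240 · (-3.73094e-09 − (-0.000666819)) = 2.20508e-08.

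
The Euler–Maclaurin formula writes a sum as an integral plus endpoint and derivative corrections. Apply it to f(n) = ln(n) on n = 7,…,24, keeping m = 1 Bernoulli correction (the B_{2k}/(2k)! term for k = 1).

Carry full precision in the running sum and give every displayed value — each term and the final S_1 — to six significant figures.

Integral: ∫_7^24 ln(x) dx = 45.6519.
Endpoint term: (f(7) + f(24))/2 = (1.94591 + 3.17805)/2 = 2.56198.
So far: 48.2139.
Correction k=1: B_{2}/2! · (f^{(1)}(24) − f^{(1)}(7)) = 1/12 · (0.0416667 − 0.142857) = -0.00843254.

S_1 ≈ 48.2055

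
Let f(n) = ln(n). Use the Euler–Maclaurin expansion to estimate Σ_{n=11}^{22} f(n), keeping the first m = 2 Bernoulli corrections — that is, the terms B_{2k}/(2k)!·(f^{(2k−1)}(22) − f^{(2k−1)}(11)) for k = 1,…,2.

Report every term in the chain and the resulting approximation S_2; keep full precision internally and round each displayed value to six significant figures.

∫_11^22 ln(x) dx evaluates to 30.6261.
Boundary: ½(f(11) + f(22)) = ½(2.39790 + 3.09104) = 2.74447.
So far: 33.3706.
k=1: B_{2}/(2)! × [f^{(1)}(22) − f^{(1)}(11)] = 1/12 × (0.0454545 − 0.0909091) = -0.00378788.
Running total after k=1: 33.3668.
k=2: B_{4}/(4)! × [f^{(3)}(22) − f^{(3)}(11)] = −1/720 × (0.000187829 − 0.00150263) = 1.82611e-06.

S_2 ≈ 33.3668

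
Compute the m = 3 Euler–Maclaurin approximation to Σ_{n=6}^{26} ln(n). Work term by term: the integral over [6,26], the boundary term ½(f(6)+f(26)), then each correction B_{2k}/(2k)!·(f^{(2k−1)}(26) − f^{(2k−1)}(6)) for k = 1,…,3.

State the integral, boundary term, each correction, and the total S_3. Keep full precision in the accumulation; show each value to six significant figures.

S_3 ≈ 56.4742

Integral: ∫_6^26 ln(x) dx = 53.9600.
½[f(6) + f(26)] = ½[1.79176 + 3.25810] = 2.52493.
Integral + boundary = 56.4849.
Correction k=1: B_{2}/2! · (f^{(1)}(26) − f^{(1)}(6)) = 1/12 · (0.0384615 − 0.166667) = -0.0106838.
Partial sum through k=1: 56.4742.
Correction k=2: B_{4}/4! · (f^{(3)}(26) − f^{(3)}(6)) = −1/720 · (0.000113792 − 0.00925926) = 1.27020e-05.
Partial sum through k=2: 56.4742.
Correction k=3: B_{6}/6! · (f^{(5)}(26) − f^{(5)}(6)) = 1/30240 · (2.01997e-06 − 0.00308642) = -1.01997e-07.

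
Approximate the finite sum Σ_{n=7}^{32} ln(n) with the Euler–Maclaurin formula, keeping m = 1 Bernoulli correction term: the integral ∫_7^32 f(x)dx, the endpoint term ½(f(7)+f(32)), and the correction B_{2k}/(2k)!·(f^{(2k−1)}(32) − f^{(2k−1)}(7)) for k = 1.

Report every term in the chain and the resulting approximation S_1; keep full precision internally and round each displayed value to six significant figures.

S_1 ≈ 74.9787

∫_7^32 ln(x) dx evaluates to 72.2822.
Endpoint term: (f(7) + f(32))/2 = (1.94591 + 3.46574)/2 = 2.70582.
Integral + boundary = 74.9880.
Order-1 term: 1/12 · (0.0312500 − 0.142857) = -0.00930060.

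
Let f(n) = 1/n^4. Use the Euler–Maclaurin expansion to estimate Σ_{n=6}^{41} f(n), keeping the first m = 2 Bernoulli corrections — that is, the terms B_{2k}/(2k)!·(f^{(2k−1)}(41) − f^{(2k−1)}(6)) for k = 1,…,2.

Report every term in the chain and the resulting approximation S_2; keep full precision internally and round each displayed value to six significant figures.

∫_6^41 1/x^4 dx evaluates to 0.00153837.
½[f(6) + f(41)] = ½[0.000771605 + 3.53887e-07] = 0.000385979.
So far: 0.00192435.
Order-1 term: 1/12 · (-3.45256e-08 − (-0.000514403)) = 4.28641e-05.
Running total after k=1: 0.00196722.
Order-2 term: −1/720 · (-6.16161e-10 − (-0.000428669)) = -5.95373e-07.

S_2 ≈ 0.00196662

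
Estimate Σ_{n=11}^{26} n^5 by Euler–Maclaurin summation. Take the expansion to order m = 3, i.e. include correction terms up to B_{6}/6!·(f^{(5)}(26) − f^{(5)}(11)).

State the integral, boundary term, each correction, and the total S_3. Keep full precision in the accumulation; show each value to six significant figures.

Integral: ∫_11^26 x^5 dx = 5.11907e+07.
Endpoint term: (f(11) + f(26))/2 = (161051 + 1.18814e+07)/2 = 6.02121e+06.
Running total after boundary: 5.72119e+07.
Correction k=1: B_{2}/2! · (f^{(1)}(26) − f^{(1)}(11)) = 1/12 · (2.28488e+06 − 73205.0) = 184306.
Running total after k=1: 5.73962e+07.
Correction k=2: B_{4}/4! · (f^{(3)}(26) − f^{(3)}(11)) = −1/720 · (40560.0 − 7260.00) = -46.2500.
Running total after k=2: 5.73962e+07.
Correction k=3: B_{6}/6! · (f^{(5)}(26) − f^{(5)}(11)) = 1/30240 · (120.000 − 120.000) = 0.00000.

S_3 ≈ 5.73962e+07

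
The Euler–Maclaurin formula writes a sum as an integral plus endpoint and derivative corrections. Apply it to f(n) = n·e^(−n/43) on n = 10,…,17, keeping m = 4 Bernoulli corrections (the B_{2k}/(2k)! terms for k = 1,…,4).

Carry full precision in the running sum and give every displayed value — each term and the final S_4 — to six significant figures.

∫_10^17 x·e^(−x/43) dx evaluates to 68.6276.
Boundary: ½(f(10) + f(17)) = ½(7.92504 + 11.4486) = 9.68680.
So far: 78.3144.
Order-1 term: 1/12 · (0.407199 − 0.608200) = -0.0167501.
After k=1: 78.2976.
Order-2 term: −1/720 · (0.000948669 − 0.00118616) = 3.29847e-07.
After k=2: 78.2976.
Order-3 term: 1/30240 · (9.07037e-07 − 1.10513e-06) = -6.55065e-12.
After k=3: 78.2976.
Order-4 term: −1/1209600 · (7.03625e-10 − 8.48428e-10) = 1.19712e-16.

S_4 ≈ 78.2976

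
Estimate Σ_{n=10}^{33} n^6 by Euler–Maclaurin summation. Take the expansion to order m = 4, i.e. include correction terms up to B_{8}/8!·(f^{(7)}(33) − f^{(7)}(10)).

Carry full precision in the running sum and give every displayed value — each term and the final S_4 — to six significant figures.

S_4 ≈ 6.75267e+09

∫_10^33 x^6 dx evaluates to 6.08692e+09.
Endpoint term: (f(10) + f(33))/2 = (1.00000e+06 + 1.29147e+09)/2 = 6.46234e+08.
Integral + boundary = 6.73315e+09.
Order-1 term: 1/12 · (2.34812e+08 − 600000) = 1.95177e+07.
Partial sum through k=1: 6.75267e+09.
Order-2 term: −1/720 · (4.31244e+06 − 120000) = -5822.83.
Partial sum through k=2: 6.75267e+09.
Order-3 term: 1/30240 · (23760.0 − 7200.00) = 0.547619.
Partial sum through k=3: 6.75267e+09.
Order-4 term: −1/1209600 · (0.00000 − 0.00000) = 0.00000.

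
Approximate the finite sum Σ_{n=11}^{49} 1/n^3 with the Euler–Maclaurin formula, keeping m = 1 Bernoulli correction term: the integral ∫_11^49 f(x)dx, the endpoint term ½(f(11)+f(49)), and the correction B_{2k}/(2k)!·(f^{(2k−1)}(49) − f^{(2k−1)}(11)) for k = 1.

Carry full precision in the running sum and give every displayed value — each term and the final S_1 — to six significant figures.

S_1 ≈ 0.00432092

Integral: ∫_11^49 1/x^3 dx = 0.00392398.
½[f(11) + f(49)] = ½[0.000751315 + 8.49986e-06] = 0.000379907.
Integral + boundary = 0.00430389.
Order-1 term: 1/12 · (-5.20400e-07 − (-0.000204904)) = 1.70320e-05.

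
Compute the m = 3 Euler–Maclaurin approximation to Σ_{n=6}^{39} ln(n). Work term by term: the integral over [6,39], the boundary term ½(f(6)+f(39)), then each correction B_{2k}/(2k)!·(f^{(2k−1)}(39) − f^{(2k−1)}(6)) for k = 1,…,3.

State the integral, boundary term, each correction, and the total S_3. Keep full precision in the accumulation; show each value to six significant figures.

∫_6^39 ln(x) dx evaluates to 99.1283.
½[f(6) + f(39)] = ½[1.79176 + 3.66356] = 2.72766.
So far: 101.856.
k=1: B_{2}/(2)! × [f^{(1)}(39) − f^{(1)}(6)] = 1/12 × (0.0256410 − 0.166667) = -0.0117521.
Partial sum through k=1: 101.844.
k=2: B_{4}/(4)! × [f^{(3)}(39) − f^{(3)}(6)] = −1/720 × (3.37160e-05 − 0.00925926) = 1.28133e-05.
Partial sum through k=2: 101.844.
k=3: B_{6}/(6)! × [f^{(5)}(39) − f^{(5)}(6)] = 1/30240 × (2.66004e-07 − 0.00308642) = -1.02055e-07.

S_3 ≈ 101.844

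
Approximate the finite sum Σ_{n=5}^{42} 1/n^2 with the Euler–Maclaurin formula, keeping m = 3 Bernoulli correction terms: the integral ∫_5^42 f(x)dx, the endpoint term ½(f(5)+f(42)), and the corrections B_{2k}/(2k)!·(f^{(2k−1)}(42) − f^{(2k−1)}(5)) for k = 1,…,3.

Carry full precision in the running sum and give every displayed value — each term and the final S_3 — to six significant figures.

S_3 ≈ 0.197795

The integral term ∫_5^42 1/x^2 dx = 0.176190.
Endpoint term: (f(5) + f(42))/2 = (0.0400000 + 0.000566893)/2 = 0.0202834.
So far: 0.196474.
Order-1 term: 1/12 · (-2.69949e-05 − (-0.0160000)) = 0.00133108.
After k=1: 0.197805.
Order-2 term: −1/720 · (-1.83639e-07 − (-0.00768000)) = -1.06664e-05.
After k=2: 0.197794.
Order-3 term: 1/30240 · (-3.12311e-09 − (-0.00921600)) = 3.04762e-07.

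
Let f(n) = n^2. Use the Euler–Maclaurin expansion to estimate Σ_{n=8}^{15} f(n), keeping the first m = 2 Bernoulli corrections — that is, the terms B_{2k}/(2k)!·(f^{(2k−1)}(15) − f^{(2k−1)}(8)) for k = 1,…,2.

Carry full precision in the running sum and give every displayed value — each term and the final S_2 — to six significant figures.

The integral term ∫_8^15 x^2 dx = 954.333.
Endpoint term: (f(8) + f(15))/2 = (64.0000 + 225.000)/2 = 144.500.
Integral + boundary = 1098.83.
k=1: B_{2}/(2)! × [f^{(1)}(15) − f^{(1)}(8)] = 1/12 × (30.0000 − 16.0000) = 1.16667.
Running total after k=1: 1100.00.
k=2: B_{4}/(4)! × [f^{(3)}(15) − f^{(3)}(8)] = −1/720 × (0.00000 − 0.00000) = 0.00000.

S_2 ≈ 1100.00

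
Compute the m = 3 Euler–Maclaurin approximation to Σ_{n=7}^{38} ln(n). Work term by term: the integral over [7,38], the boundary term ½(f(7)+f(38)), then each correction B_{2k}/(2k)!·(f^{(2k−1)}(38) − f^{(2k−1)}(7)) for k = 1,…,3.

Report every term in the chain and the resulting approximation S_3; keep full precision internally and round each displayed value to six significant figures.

S_3 ≈ 96.3889

Integral: ∫_7^38 ln(x) dx = 93.6069.
½[f(7) + f(38)] = ½[1.94591 + 3.63759] = 2.79175.
So far: 96.3987.
k=1: B_{2}/(2)! × [f^{(1)}(38) − f^{(1)}(7)] = 1/12 × (0.0263158 − 0.142857) = -0.00971178.
After k=1: 96.3889.
k=2: B_{4}/(4)! × [f^{(3)}(38) − f^{(3)}(7)] = −1/720 × (3.64485e-05 − 0.00583090) = 8.04785e-06.
After k=2: 96.3889.
k=3: B_{6}/(6)! × [f^{(5)}(38) − f^{(5)}(7)] = 1/30240 × (3.02896e-07 − 0.00142798) = -4.72114e-08.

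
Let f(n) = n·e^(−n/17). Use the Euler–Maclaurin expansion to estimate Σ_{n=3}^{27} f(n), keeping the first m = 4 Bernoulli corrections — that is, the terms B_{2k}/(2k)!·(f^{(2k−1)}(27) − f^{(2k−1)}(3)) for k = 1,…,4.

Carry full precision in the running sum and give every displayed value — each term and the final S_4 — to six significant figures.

∫_3^27 x·e^(−x/17) dx evaluates to 132.190.
Endpoint term: (f(3) + f(27))/2 = (2.51467 + 5.51572)/2 = 4.01519.
So far: 136.205.
Correction k=1: B_{2}/2! · (f^{(1)}(27) − f^{(1)}(3)) = 1/12 · (-0.120168 − 0.690302) = -0.0675391.
Partial sum through k=1: 136.138.
Correction k=2: B_{4}/4! · (f^{(3)}(27) − f^{(3)}(3)) = −1/720 · (0.000997936 − 0.00818944) = 9.98820e-06.
Partial sum through k=2: 136.138.
Correction k=3: B_{6}/6! · (f^{(5)}(27) − f^{(5)}(3)) = 1/30240 · (8.34491e-06 − 4.84093e-05) = -1.32488e-09.
Partial sum through k=3: 136.138.
Correction k=4: B_{8}/8! · (f^{(7)}(27) − f^{(7)}(3)) = −1/1209600 · (4.58019e-08 − 2.36960e-07) = 1.58034e-13.

S_4 ≈ 136.138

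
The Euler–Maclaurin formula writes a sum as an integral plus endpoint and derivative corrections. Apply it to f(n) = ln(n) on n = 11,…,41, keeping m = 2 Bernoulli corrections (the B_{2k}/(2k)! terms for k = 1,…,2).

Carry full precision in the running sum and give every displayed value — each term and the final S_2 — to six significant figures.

S_2 ≈ 98.9298

Integral: ∫_11^41 ln(x) dx = 95.8796.
Endpoint term: (f(11) + f(41))/2 = (2.39790 + 3.71357)/2 = 3.05573.
Integral + boundary = 98.9353.
Order-1 term: 1/12 · (0.0243902 − 0.0909091) = -0.00554324.
Partial sum through k=1: 98.9298.
Order-2 term: −1/720 · (2.90187e-05 − 0.00150263) = 2.04668e-06.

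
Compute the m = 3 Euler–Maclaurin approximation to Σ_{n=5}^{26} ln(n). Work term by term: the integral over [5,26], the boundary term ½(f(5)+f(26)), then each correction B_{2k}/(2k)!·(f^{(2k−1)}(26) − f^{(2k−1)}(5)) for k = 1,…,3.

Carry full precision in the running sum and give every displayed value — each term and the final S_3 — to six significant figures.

∫_5^26 ln(x) dx evaluates to 55.6633.
Boundary: ½(f(5) + f(26)) = ½(1.60944 + 3.25810) = 2.43377.
Integral + boundary = 58.0971.
Order-1 term: 1/12 · (0.0384615 − 0.200000) = -0.0134615.
Partial sum through k=1: 58.0836.
Order-2 term: −1/720 · (0.000113792 − 0.0160000) = 2.20642e-05.
Partial sum through k=2: 58.0836.
Order-3 term: 1/30240 · (2.01997e-06 − 0.00768000) = -2.53901e-07.

S_3 ≈ 58.0836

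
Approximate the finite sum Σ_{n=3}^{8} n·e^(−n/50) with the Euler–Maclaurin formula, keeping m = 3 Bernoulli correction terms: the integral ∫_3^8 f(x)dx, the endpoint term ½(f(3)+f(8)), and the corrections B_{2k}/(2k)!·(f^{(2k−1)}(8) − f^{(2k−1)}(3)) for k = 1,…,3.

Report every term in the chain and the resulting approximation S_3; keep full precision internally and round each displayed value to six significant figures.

∫_3^8 x·e^(−x/50) dx evaluates to 24.4590.
Boundary: ½(f(3) + f(8)) = ½(2.82529 + 6.81715) = 4.82122.
So far: 29.2802.
Correction k=1: B_{2}/2! · (f^{(1)}(8) − f^{(1)}(3)) = 1/12 · (0.715801 − 0.885259) = -0.0141215.
Running total after k=1: 29.2661.
Correction k=2: B_{4}/4! · (f^{(3)}(8) − f^{(3)}(3)) = −1/720 · (0.000968035 − 0.00110752) = 1.93722e-07.
Running total after k=2: 29.2661.
Correction k=3: B_{6}/6! · (f^{(5)}(8) − f^{(5)}(3)) = 1/30240 · (6.59900e-07 − 7.44371e-07) = -2.79334e-12.

S_3 ≈ 29.2661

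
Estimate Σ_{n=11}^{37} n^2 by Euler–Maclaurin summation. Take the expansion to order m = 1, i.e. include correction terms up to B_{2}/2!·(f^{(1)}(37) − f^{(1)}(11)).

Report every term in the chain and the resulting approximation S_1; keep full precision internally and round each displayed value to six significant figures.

Integral: ∫_11^37 x^2 dx = 16440.7.
½[f(11) + f(37)] = ½[121.000 + 1369.00] = 745.000.
Integral + boundary = 17185.7.
Order-1 term: 1/12 · (74.0000 − 22.0000) = 4.33333.

S_1 ≈ 17190.0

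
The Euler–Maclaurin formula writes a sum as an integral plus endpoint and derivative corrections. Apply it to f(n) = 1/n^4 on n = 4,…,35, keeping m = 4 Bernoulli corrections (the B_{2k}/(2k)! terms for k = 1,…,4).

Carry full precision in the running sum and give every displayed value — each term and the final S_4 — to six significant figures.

The integral term ∫_4^35 1/x^4 dx = 0.00520056.
Boundary: ½(f(4) + f(35)) = ½(0.00390625 + 6.66389e-07) = 0.00195346.
Integral + boundary = 0.00715402.
k=1: B_{2}/(2)! × [f^{(1)}(35) − f^{(1)}(4)] = 1/12 × (-7.61587e-08 − (-0.00390625)) = 0.000325514.
Running total after k=1: 0.00747953.
k=2: B_{4}/(4)! × [f^{(3)}(35) − f^{(3)}(4)] = −1/720 × (-1.86511e-09 − (-0.00732422)) = -1.01725e-05.
Running total after k=2: 0.00746936.
k=3: B_{6}/(6)! × [f^{(5)}(35) − f^{(5)}(4)] = 1/30240 × (-8.52623e-11 − (-0.0256348)) = 8.47711e-07.
Running total after k=3: 0.00747021.
k=4: B_{8}/(8)! × [f^{(7)}(35) − f^{(7)}(4)] = −1/1209600 × (-6.26417e-12 − (-0.144196)) = -1.19209e-07.

S_4 ≈ 0.00747009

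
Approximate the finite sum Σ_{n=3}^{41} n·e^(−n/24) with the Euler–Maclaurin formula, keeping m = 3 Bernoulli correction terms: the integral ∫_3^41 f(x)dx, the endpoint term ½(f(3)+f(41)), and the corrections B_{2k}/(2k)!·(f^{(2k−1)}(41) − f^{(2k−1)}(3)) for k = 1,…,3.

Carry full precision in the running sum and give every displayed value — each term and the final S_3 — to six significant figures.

S_3 ≈ 294.199

∫_3^41 x·e^(−x/24) dx evaluates to 289.237.
Endpoint term: (f(3) + f(41))/2 = (2.64749 + 7.42787)/2 = 5.03768.
Running total after boundary: 294.274.
Order-1 term: 1/12 · (-0.128327 − 0.772185) = -0.0750426.
After k=1: 294.199.
Order-2 term: −1/720 · (0.000406264 − 0.00440482) = 5.55356e-06.
After k=2: 294.199.
Order-3 term: 1/30240 · (1.79743e-06 − 1.29671e-05) = -3.69367e-10.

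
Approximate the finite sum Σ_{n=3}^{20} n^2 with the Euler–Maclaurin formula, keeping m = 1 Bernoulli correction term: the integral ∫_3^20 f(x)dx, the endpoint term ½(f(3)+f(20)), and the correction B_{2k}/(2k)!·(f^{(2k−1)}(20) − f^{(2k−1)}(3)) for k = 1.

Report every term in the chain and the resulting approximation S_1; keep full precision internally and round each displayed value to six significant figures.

The integral term ∫_3^20 x^2 dx = 2657.67.
Endpoint term: (f(3) + f(20))/2 = (9.00000 + 400.000)/2 = 204.500.
Running total after boundary: 2862.17.
k=1: B_{2}/(2)! × [f^{(1)}(20) − f^{(1)}(3)] = 1/12 × (40.0000 − 6.00000) = 2.83333.

S_1 ≈ 2865.00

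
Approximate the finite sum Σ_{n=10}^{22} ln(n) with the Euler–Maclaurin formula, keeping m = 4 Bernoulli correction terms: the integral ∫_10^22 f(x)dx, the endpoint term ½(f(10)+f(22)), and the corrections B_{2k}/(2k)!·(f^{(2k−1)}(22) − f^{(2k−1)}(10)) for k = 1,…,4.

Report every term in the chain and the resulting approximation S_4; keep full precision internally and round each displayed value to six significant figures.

S_4 ≈ 35.6694

Integral: ∫_10^22 ln(x) dx = 32.9771.
Boundary: ½(f(10) + f(22)) = ½(2.30259 + 3.09104) = 2.69681.
Integral + boundary = 35.6739.
Correction k=1: B_{2}/2! · (f^{(1)}(22) − f^{(1)}(10)) = 1/12 · (0.0454545 − 0.100000) = -0.00454545.
Partial sum through k=1: 35.6694.
Correction k=2: B_{4}/4! · (f^{(3)}(22) − f^{(3)}(10)) = −1/720 · (0.000187829 − 0.00200000) = 2.51690e-06.
Partial sum through k=2: 35.6694.
Correction k=3: B_{6}/6! · (f^{(5)}(22) − f^{(5)}(10)) = 1/30240 · (4.65691e-06 − 0.000240000) = -7.78251e-09.
Partial sum through k=3: 35.6694.
Correction k=4: B_{8}/8! · (f^{(7)}(22) − f^{(7)}(10)) = −1/1209600 · (2.88651e-07 − 7.20000e-05) = 5.92852e-11.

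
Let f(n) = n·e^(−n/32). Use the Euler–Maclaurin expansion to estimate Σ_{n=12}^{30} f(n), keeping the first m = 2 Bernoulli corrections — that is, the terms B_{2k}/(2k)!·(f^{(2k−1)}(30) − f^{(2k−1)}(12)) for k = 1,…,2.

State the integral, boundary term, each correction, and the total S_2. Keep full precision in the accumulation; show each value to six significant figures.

Integral: ∫_12^30 x·e^(−x/32) dx = 190.758.
Endpoint term: (f(12) + f(30))/2 = (8.24747 + 11.7482)/2 = 9.99782.
So far: 200.756.
Order-1 term: 1/12 · (0.0244754 − 0.429556) = -0.0337567.
Partial sum through k=1: 200.722.
Order-2 term: −1/720 · (0.000788756 − 0.00176185) = 1.35152e-06.

S_2 ≈ 200.722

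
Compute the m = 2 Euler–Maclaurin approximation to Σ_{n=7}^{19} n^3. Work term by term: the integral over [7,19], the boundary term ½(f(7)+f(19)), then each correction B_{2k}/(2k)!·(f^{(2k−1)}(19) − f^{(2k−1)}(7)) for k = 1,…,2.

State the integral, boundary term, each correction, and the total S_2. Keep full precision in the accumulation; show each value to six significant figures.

S_2 ≈ 35659.0

The integral term ∫_7^19 x^3 dx = 31980.0.
Endpoint term: (f(7) + f(19))/2 = (343.000 + 6859.00)/2 = 3601.00.
Running total after boundary: 35581.0.
Correction k=1: B_{2}/2! · (f^{(1)}(19) − f^{(1)}(7)) = 1/12 · (1083.00 − 147.000) = 78.0000.
Running total after k=1: 35659.0.
Correction k=2: B_{4}/4! · (f^{(3)}(19) − f^{(3)}(7)) = −1/720 · (6.00000 − 6.00000) = 0.00000.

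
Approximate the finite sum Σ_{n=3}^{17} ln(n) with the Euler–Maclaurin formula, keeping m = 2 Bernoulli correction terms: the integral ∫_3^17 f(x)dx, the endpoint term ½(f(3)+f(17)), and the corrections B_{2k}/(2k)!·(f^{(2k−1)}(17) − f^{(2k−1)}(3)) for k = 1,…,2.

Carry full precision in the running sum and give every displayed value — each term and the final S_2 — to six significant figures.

S_2 ≈ 32.8119

Integral: ∫_3^17 ln(x) dx = 30.8688.
Boundary: ½(f(3) + f(17)) = ½(1.09861 + 2.83321) = 1.96591.
So far: 32.8347.
Correction k=1: B_{2}/2! · (f^{(1)}(17) − f^{(1)}(3)) = 1/12 · (0.0588235 − 0.333333) = -0.0228758.
Running total after k=1: 32.8118.
Correction k=2: B_{4}/4! · (f^{(3)}(17) − f^{(3)}(3)) = −1/720 · (0.000407083 − 0.0740741) = 0.000102315.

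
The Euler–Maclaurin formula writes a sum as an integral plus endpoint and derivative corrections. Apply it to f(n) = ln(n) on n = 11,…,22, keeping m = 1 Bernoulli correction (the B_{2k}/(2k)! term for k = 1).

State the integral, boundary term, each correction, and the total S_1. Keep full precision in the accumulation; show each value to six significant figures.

S_1 ≈ 33.3668

∫_11^22 ln(x) dx evaluates to 30.6261.
Boundary: ½(f(11) + f(22)) = ½(2.39790 + 3.09104) = 2.74447.
Running total after boundary: 33.3706.
Correction k=1: B_{2}/2! · (f^{(1)}(22) − f^{(1)}(11)) = 1/12 · (0.0454545 − 0.0909091) = -0.00378788.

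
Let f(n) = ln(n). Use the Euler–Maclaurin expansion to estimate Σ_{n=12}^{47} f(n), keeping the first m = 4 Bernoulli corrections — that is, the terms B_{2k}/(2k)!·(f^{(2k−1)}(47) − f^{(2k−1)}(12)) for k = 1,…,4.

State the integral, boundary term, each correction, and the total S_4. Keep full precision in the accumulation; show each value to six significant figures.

∫_12^47 ln(x) dx evaluates to 116.138.
Endpoint term: (f(12) + f(47))/2 = (2.48491 + 3.85015)/2 = 3.16753.
Running total after boundary: 119.306.
k=1: B_{2}/(2)! × [f^{(1)}(47) − f^{(1)}(12)] = 1/12 × (0.0212766 − 0.0833333) = -0.00517139.
Partial sum through k=1: 119.300.
k=2: B_{4}/(4)! × [f^{(3)}(47) − f^{(3)}(12)] = −1/720 × (1.92636e-05 − 0.00115741) = 1.58076e-06.
Partial sum through k=2: 119.300.
k=3: B_{6}/(6)! × [f^{(5)}(47) − f^{(5)}(12)] = 1/30240 × (1.04646e-07 − 9.64506e-05) = -3.18604e-09.
Partial sum through k=3: 119.300.
k=4: B_{8}/(8)! × [f^{(7)}(47) − f^{(7)}(12)] = −1/1209600 × (1.42117e-09 − 2.00939e-05) = 1.66108e-11.

S_4 ≈ 119.300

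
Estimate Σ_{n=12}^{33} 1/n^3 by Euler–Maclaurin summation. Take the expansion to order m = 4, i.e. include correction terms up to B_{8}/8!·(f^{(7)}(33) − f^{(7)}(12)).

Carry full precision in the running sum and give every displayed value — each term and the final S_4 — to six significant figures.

The integral term ∫_12^33 1/x^3 dx = 0.00301309.
½[f(12) + f(33)] = ½[0.000578704 + 2.78265e-05] = 0.000303265.
Integral + boundary = 0.00331635.
k=1: B_{2}/(2)! × [f^{(1)}(33) − f^{(1)}(12)] = 1/12 × (-2.52968e-06 − (-0.000144676)) = 1.18455e-05.
Partial sum through k=1: 0.00332820.
k=2: B_{4}/(4)! × [f^{(3)}(33) − f^{(3)}(12)] = −1/720 × (-4.64588e-08 − (-2.00939e-05)) = -2.78436e-08.
Partial sum through k=2: 0.00332817.
k=3: B_{6}/(6)! × [f^{(5)}(33) − f^{(5)}(12)] = 1/30240 × (-1.79180e-09 − (-5.86071e-06)) = 1.93747e-10.
Partial sum through k=3: 0.00332817.
k=4: B_{8}/(8)! × [f^{(7)}(33) − f^{(7)}(12)] = −1/1209600 × (-1.18466e-10 − (-2.93036e-06)) = -2.42249e-12.

S_4 ≈ 0.00332817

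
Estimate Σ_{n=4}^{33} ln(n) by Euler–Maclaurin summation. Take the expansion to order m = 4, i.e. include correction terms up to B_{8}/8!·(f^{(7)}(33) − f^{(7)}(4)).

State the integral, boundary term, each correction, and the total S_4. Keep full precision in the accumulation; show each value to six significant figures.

S_4 ≈ 83.2627

Integral: ∫_4^33 ln(x) dx = 80.8396.
Boundary: ½(f(4) + f(33)) = ½(1.38629 + 3.49651) = 2.44140.
Running total after boundary: 83.2810.
k=1: B_{2}/(2)! × [f^{(1)}(33) − f^{(1)}(4)] = 1/12 × (0.0303030 − 0.250000) = -0.0183081.
Running total after k=1: 83.2627.
k=2: B_{4}/(4)! × [f^{(3)}(33) − f^{(3)}(4)] = −1/720 × (5.56529e-05 − 0.0312500) = 4.33255e-05.
Running total after k=2: 83.2627.
k=3: B_{6}/(6)! × [f^{(5)}(33) − f^{(5)}(4)] = 1/30240 × (6.13256e-07 − 0.0234375) = -7.75029e-07.
Running total after k=3: 83.2627.
k=4: B_{8}/(8)! × [f^{(7)}(33) − f^{(7)}(4)] = −1/1209600 × (1.68941e-08 − 0.0439453) = 3.63304e-08.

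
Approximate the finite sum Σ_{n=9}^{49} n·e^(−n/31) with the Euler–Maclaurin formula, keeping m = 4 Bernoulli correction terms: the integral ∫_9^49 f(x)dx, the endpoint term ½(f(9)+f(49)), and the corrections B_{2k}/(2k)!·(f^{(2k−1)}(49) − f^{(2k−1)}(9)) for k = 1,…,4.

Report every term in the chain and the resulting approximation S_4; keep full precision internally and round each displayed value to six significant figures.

∫_9^49 x·e^(−x/31) dx evaluates to 417.059.
Endpoint term: (f(9) + f(49))/2 = (6.73220 + 10.0863)/2 = 8.40924.
Running total after boundary: 425.468.
Correction k=1: B_{2}/2! · (f^{(1)}(49) − f^{(1)}(9)) = 1/12 · (-0.119521 − 0.530854) = -0.0541980.
Partial sum through k=1: 425.414.
Correction k=2: B_{4}/4! · (f^{(3)}(49) − f^{(3)}(9)) = −1/720 · (0.000304020 − 0.00210916) = 2.50713e-06.
Partial sum through k=2: 425.414.
Correction k=3: B_{6}/6! · (f^{(5)}(49) − f^{(5)}(9)) = 1/30240 · (7.62135e-07 − 3.81469e-06) = -1.00944e-10.
Partial sum through k=3: 425.414.
Correction k=4: B_{8}/8! · (f^{(7)}(49) − f^{(7)}(9)) = −1/1209600 · (1.25693e-09 − 5.65517e-09) = 3.63611e-15.

S_4 ≈ 425.414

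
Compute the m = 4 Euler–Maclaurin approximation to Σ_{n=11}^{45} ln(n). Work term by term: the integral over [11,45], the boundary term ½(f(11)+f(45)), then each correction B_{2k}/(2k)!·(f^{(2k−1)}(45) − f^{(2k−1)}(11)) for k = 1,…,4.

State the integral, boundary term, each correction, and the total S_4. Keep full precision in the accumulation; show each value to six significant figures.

Integral: ∫_11^45 ln(x) dx = 110.923.
Boundary: ½(f(11) + f(45)) = ½(2.39790 + 3.80666) = 3.10228.
So far: 114.025.
k=1: B_{2}/(2)! × [f^{(1)}(45) − f^{(1)}(11)] = 1/12 × (0.0222222 − 0.0909091) = -0.00572391.
Running total after k=1: 114.020.
k=2: B_{4}/(4)! × [f^{(3)}(45) − f^{(3)}(11)] = −1/720 × (2.19479e-05 − 0.00150263) = 2.05650e-06.
Running total after k=2: 114.020.
k=3: B_{6}/(6)! × [f^{(5)}(45) − f^{(5)}(11)] = 1/30240 × (1.30061e-07 − 0.000149021) = -4.92365e-09.
Running total after k=3: 114.020.
k=4: B_{8}/(8)! × [f^{(7)}(45) − f^{(7)}(11)] = −1/1209600 × (1.92684e-09 − 3.69474e-05) = 3.05435e-11.

S_4 ≈ 114.020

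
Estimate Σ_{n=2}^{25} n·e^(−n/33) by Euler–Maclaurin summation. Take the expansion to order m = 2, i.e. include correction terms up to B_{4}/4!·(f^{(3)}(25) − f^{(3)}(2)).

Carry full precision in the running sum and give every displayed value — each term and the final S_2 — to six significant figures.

Integral: ∫_2^25 x·e^(−x/33) dx = 189.793.
Endpoint term: (f(2) + f(25))/2 = (1.88239 + 11.7200)/2 = 6.80121.
Integral + boundary = 196.594.
k=1: B_{2}/(2)! × [f^{(1)}(25) − f^{(1)}(2)] = 1/12 × (0.113649 − 0.884152) = -0.0642086.
After k=1: 196.530.
k=2: B_{4}/(4)! × [f^{(3)}(25) − f^{(3)}(2)] = −1/720 × (0.000965337 − 0.00254044) = 2.18764e-06.

S_2 ≈ 196.530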